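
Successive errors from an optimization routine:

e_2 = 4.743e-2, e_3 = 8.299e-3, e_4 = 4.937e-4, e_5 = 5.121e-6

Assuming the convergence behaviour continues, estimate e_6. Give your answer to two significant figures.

First estimate the order: p ≈ ln(e_5/e_4) / ln(e_4/e_3) = ln(5.121e-6/4.937e-4)/ln(4.937e-4/8.299e-3) = ln(0.0103727)/ln(0.0594891) ≈ 1.6189.
Then e_6 ≈ e_5·(e_5/e_4)^p = 5.121e-6·(0.0103727)^1.6189 = 5.121e-6·0.000613659 ≈ 3.143e-09.

3.1e-9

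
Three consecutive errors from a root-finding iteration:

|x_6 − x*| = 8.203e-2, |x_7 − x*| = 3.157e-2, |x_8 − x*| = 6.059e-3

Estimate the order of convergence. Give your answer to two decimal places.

p ≈ ln(|x_8 − x*|/|x_7 − x*|) / ln(|x_7 − x*|/|x_6 − x*|)
  = ln(6.059e-3/3.157e-2) / ln(3.157e-2/8.203e-2)
  = ln(0.191923) / ln(0.384859)
  = -1.65066 / -0.95488 ≈ 1.72866

1.73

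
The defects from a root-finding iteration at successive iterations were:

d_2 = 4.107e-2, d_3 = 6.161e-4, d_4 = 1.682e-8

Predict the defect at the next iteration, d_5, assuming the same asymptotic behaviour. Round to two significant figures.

6.4e-20

First estimate the order: p ≈ ln(d_4/d_3) / ln(d_3/d_2) = ln(1.682e-8/6.161e-4)/ln(6.161e-4/4.107e-2) = ln(2.73008e-05)/ln(0.0150012) ≈ 2.5023.
Then d_5 ≈ d_4·(d_4/d_3)^p = 1.682e-8·(2.73008e-05)^2.5023 = 1.682e-8·3.80138e-12 ≈ 6.394e-20.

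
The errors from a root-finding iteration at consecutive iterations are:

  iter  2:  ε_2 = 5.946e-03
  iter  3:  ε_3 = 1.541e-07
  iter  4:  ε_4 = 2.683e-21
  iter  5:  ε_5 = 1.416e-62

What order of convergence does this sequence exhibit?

Consecutive ratios: ε_5/ε_4 = 1.416e-62/2.683e-21 = 5.27767e-42, ε_4/ε_3 = 2.683e-21/1.541e-07 = 1.74108e-14.
p ≈ ln(5.27767e-42)/ln(1.74108e-14) = -95.0451/-31.6817 ≈ 3.00.
So the convergence is cubic (order 3).

3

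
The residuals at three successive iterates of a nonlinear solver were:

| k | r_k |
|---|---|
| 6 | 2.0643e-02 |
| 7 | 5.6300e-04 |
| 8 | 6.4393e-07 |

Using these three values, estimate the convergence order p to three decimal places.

p ≈ ln(r_8/r_7) / ln(r_7/r_6)
  = ln(6.4393e-07/5.6300e-04) / ln(5.6300e-04/2.0643e-02)
  = ln(0.00114375) / ln(0.0272732)
  = -6.773443 / -3.601851 ≈ 1.880545

1.881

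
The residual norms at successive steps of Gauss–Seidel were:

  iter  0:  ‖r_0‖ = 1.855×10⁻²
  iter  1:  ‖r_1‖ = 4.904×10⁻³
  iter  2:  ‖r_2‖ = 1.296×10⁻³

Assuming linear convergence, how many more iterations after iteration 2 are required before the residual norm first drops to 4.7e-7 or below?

Rate ρ ≈ ‖r_2‖/‖r_1‖ = 1.296×10⁻³/4.904×10⁻³ = 0.2643.
After j more steps, ‖r_{2+j}‖ ≈ 1.296×10⁻³·ρ^j; need ρ^j ≤ 4.7e-7/1.296×10⁻³ = 0.000362654.
j ≥ ln(0.000362654)/ln(0.2643) = -7.9221/-1.33067 = 5.953.
So 6 more iterations are needed.

6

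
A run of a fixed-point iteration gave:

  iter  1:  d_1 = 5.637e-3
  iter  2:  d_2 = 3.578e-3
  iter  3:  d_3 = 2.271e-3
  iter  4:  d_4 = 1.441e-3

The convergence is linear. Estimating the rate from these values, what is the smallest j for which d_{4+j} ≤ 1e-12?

47

Rate ρ ≈ d_4/d_3 = 1.441e-3/2.271e-3 = 0.6345.
After j more steps, d_{4+j} ≈ 1.441e-3·ρ^j; need ρ^j ≤ 1e-12/1.441e-3 = 6.93963e-10.
j ≥ ln(6.93963e-10)/ln(0.6345) = -21.0886/-0.45492 = 46.357.
So 47 more iterations are needed.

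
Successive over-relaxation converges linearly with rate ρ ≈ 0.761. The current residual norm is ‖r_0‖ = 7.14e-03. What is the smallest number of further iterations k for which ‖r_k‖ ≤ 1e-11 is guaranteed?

75

After k steps, ‖r_k‖ ≈ 7.14e-03·0.761^k.
Need 0.761^k ≤ 1e-11/7.14e-03 = 1.40056e-09.
k ≥ ln(1.40056e-09)/ln(0.761) = -20.3864/-0.27312 = 74.643.
Smallest integer k = 75.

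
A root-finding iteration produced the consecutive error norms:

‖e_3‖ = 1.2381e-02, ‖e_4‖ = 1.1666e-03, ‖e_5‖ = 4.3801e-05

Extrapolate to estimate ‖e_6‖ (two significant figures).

4.6e-7

First estimate the order: p ≈ ln(‖e_5‖/‖e_4‖) / ln(‖e_4‖/‖e_3‖) = ln(4.3801e-05/1.1666e-03)/ln(1.1666e-03/1.2381e-02) = ln(0.0375459)/ln(0.094225) ≈ 1.3895.
Then ‖e_6‖ ≈ ‖e_5‖·(‖e_5‖/‖e_4‖)^p = 4.3801e-05·(0.0375459)^1.3895 = 4.3801e-05·0.0104557 ≈ 4.58e-07.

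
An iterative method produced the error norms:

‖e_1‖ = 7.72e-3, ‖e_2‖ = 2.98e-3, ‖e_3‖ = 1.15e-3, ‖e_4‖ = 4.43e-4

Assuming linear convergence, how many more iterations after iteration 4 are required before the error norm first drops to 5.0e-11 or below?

Rate ρ ≈ ‖e_4‖/‖e_3‖ = 4.43e-4/1.15e-3 = 0.3852.
After j more steps, ‖e_{4+j}‖ ≈ 4.43e-4·ρ^j; need ρ^j ≤ 5.0e-11/4.43e-4 = 1.12867e-07.
j ≥ ln(1.12867e-07)/ln(0.3852) = -15.9971/-0.95399 = 16.769.
So 17 more iterations are needed.

17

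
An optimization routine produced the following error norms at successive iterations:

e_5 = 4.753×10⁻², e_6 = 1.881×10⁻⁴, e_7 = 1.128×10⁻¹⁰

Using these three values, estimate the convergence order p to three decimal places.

2.590

p ≈ ln(e_7/e_6) / ln(e_6/e_5)
  = ln(1.128×10⁻¹⁰/1.881×10⁻⁴) / ln(1.881×10⁻⁴/4.753×10⁻²)
  = ln(5.99681e-07) / ln(0.0039575)
  = -14.326868 / -5.532143 ≈ 2.589750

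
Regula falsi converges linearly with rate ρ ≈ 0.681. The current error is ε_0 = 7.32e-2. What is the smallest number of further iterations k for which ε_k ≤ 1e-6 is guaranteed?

30

After k steps, ε_k ≈ 7.32e-2·0.681^k.
Need 0.681^k ≤ 1e-6/7.32e-2 = 1.36612e-05.
k ≥ ln(1.36612e-05)/ln(0.681) = -11.2010/-0.38419 = 29.155.
Smallest integer k = 30.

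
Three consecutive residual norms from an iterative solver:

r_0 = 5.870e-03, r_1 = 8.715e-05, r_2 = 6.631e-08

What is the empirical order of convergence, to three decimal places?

p ≈ ln(r_2/r_1) / ln(r_1/r_0)
  = ln(6.631e-08/8.715e-05) / ln(8.715e-05/5.870e-03)
  = ln(0.000760872) / ln(0.0148467)
  = -7.181045 / -4.209978 ≈ 1.705720

1.706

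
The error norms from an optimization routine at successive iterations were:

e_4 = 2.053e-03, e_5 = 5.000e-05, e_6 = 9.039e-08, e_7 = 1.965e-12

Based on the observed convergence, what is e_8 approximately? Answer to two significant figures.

2.3e-20

First estimate the order: p ≈ ln(e_7/e_6) / ln(e_6/e_5) = ln(1.965e-12/9.039e-08)/ln(9.039e-08/5.000e-05) = ln(2.17391e-05)/ln(0.0018078) ≈ 1.7000.
Then e_8 ≈ e_7·(e_7/e_6)^p = 1.965e-12·(2.17391e-05)^1.7000 = 1.965e-12·1.18389e-08 ≈ 2.326e-20.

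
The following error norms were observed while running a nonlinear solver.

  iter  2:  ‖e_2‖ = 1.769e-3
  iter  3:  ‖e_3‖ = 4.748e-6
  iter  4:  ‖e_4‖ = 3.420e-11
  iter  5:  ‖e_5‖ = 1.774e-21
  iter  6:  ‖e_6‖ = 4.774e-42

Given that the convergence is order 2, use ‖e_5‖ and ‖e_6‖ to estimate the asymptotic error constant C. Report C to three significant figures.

C ≈ ‖e_6‖ / ‖e_5‖^2
  = 4.774e-42 / (1.774e-21)^2
  = 4.774e-42 / 3.14708e-42 ≈ 1.517

1.52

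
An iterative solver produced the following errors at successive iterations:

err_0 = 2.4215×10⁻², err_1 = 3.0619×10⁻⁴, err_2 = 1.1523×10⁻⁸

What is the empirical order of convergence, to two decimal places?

2.33

p ≈ ln(err_2/err_1) / ln(err_1/err_0)
  = ln(1.1523×10⁻⁸/3.0619×10⁻⁴) / ln(3.0619×10⁻⁴/2.4215×10⁻²)
  = ln(3.76335e-05) / ln(0.0126446)
  = -10.18762 / -4.37053 ≈ 2.33098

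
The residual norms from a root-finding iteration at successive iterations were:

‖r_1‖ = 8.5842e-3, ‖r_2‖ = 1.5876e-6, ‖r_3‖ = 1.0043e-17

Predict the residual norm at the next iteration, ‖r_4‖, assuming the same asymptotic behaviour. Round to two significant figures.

2.5e-51

First estimate the order: p ≈ ln(‖r_3‖/‖r_2‖) / ln(‖r_2‖/‖r_1‖) = ln(1.0043e-17/1.5876e-6)/ln(1.5876e-6/8.5842e-3) = ln(6.3259e-12)/ln(0.000184944) ≈ 3.0000.
Then ‖r_4‖ ≈ ‖r_3‖·(‖r_3‖/‖r_2‖)^p = 1.0043e-17·(6.3259e-12)^3.0000 = 1.0043e-17·2.53144e-34 ≈ 2.542e-51.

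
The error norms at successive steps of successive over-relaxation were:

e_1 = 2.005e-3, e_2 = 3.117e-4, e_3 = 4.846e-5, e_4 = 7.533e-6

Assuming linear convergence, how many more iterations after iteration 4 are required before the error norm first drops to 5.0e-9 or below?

4

Rate ρ ≈ e_4/e_3 = 7.533e-6/4.846e-5 = 0.1554.
After j more steps, e_{4+j} ≈ 7.533e-6·ρ^j; need ρ^j ≤ 5.0e-9/7.533e-6 = 0.000663746.
j ≥ ln(0.000663746)/ln(0.1554) = -7.3176/-1.86175 = 3.930.
So 4 more iterations are needed.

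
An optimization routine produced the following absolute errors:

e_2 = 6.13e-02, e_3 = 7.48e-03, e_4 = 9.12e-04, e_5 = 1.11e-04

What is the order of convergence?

Consecutive ratios: e_5/e_4 = 1.11e-04/9.12e-04 = 0.121711, e_4/e_3 = 9.12e-04/7.48e-03 = 0.121925.
p ≈ ln(0.121711)/ln(0.121925) = -2.1061/-2.1043 ≈ 1.00.
So the convergence is linear (order 1).

1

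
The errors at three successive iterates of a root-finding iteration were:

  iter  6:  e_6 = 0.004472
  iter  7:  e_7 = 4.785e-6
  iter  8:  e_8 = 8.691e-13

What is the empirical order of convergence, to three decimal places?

p ≈ ln(e_8/e_7) / ln(e_7/e_6)
  = ln(8.691e-13/4.785e-6) / ln(4.785e-6/0.004472)
  = ln(1.8163e-07) / ln(0.00106999)
  = -15.521294 / -6.840106 ≈ 2.269160

2.269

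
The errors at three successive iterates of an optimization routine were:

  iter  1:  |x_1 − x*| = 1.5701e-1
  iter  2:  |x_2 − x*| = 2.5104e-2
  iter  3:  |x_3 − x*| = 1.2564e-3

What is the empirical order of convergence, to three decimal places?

1.634

p ≈ ln(|x_3 − x*|/|x_2 − x*|) / ln(|x_2 − x*|/|x_1 − x*|)
  = ln(1.2564e-3/2.5104e-2) / ln(2.5104e-2/1.5701e-1)
  = ln(0.0500478) / ln(0.159888)
  = -2.994777 / -1.833282 ≈ 1.633560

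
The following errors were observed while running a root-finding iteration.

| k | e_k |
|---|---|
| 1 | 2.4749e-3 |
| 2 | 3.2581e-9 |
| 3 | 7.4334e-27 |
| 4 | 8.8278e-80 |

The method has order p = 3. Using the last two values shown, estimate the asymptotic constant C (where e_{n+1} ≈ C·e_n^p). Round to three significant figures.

C ≈ e_4 / e_3^3
  = 8.8278e-80 / (7.4334e-27)^3
  = 8.8278e-80 / 4.10736e-79 ≈ 0.21493

0.215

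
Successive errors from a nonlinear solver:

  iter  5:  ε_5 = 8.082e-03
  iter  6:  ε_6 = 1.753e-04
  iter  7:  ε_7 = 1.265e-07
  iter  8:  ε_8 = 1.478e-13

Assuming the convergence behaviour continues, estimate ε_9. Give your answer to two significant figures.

First estimate the order: p ≈ ln(ε_8/ε_7) / ln(ε_7/ε_6) = ln(1.478e-13/1.265e-07)/ln(1.265e-07/1.753e-04) = ln(1.16838e-06)/ln(0.00072162) ≈ 1.8883.
Then ε_9 ≈ ε_8·(ε_8/ε_7)^p = 1.478e-13·(1.16838e-06)^1.8883 = 1.478e-13·6.27797e-12 ≈ 9.279e-25.

9.3e-25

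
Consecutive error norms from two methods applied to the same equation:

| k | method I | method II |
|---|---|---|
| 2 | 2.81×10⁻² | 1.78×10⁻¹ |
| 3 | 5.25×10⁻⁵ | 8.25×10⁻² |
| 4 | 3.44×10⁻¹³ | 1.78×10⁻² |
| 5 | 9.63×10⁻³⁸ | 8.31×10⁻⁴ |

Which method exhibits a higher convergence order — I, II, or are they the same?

I

Method I: p ≈ ln(9.63×10⁻³⁸/3.44×10⁻¹³)/ln(3.44×10⁻¹³/5.25×10⁻⁵) ≈ 3.00.
Method II: p ≈ ln(8.31×10⁻⁴/1.78×10⁻²)/ln(1.78×10⁻²/8.25×10⁻²) ≈ 2.00.
Method I has the higher order (≈3.0 vs ≈2.0).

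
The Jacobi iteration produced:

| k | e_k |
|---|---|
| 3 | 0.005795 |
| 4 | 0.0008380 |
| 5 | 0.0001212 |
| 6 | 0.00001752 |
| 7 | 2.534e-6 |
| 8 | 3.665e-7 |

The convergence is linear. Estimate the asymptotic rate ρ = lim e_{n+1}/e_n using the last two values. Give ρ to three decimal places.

0.145

ρ ≈ e_8/e_7 = 3.665e-7/2.534e-6 = 0.14463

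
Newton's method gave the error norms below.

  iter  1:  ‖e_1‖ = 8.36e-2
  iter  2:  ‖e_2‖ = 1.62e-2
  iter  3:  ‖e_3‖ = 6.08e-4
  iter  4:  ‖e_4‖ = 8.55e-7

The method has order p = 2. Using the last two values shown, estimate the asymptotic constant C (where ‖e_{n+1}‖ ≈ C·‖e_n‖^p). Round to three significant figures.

2.31

C ≈ ‖e_4‖ / ‖e_3‖^2
  = 8.55e-7 / (6.08e-4)^2
  = 8.55e-7 / 3.69664e-07 ≈ 2.3129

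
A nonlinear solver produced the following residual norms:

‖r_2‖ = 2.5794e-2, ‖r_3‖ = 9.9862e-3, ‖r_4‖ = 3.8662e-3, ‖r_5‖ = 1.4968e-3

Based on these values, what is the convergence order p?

Consecutive ratios: ‖r_5‖/‖r_4‖ = 1.4968e-3/3.8662e-3 = 0.38715, ‖r_4‖/‖r_3‖ = 3.8662e-3/9.9862e-3 = 0.387154.
p ≈ ln(0.38715)/ln(0.387154) = -0.9489/-0.9489 ≈ 1.00.
So the convergence is linear (order 1).

1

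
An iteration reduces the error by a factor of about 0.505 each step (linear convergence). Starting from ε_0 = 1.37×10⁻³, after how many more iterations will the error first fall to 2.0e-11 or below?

27

After k steps, ε_k ≈ 1.37×10⁻³·0.505^k.
Need 0.505^k ≤ 2.0e-11/1.37×10⁻³ = 1.45985e-08.
k ≥ ln(1.45985e-08)/ln(0.505) = -18.0423/-0.68320 = 26.409.
Smallest integer k = 27.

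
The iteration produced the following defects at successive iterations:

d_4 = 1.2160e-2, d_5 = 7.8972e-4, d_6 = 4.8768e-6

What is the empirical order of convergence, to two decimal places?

1.86

p ≈ ln(d_6/d_5) / ln(d_5/d_4)
  = ln(4.8768e-6/7.8972e-4) / ln(7.8972e-4/1.2160e-2)
  = ln(0.00617535) / ln(0.0649441)
  = -5.08719 / -2.73423 ≈ 1.86056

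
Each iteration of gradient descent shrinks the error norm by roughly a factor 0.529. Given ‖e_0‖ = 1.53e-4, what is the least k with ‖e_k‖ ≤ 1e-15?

41

After k steps, ‖e_k‖ ≈ 1.53e-4·0.529^k.
Need 0.529^k ≤ 1e-15/1.53e-4 = 6.53595e-12.
k ≥ ln(6.53595e-12)/ln(0.529) = -25.7537/-0.63677 = 40.444.
Smallest integer k = 41.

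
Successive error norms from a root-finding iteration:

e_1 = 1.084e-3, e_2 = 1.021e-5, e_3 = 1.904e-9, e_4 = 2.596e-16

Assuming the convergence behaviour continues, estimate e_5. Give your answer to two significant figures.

6.0e-29

First estimate the order: p ≈ ln(e_4/e_3) / ln(e_3/e_2) = ln(2.596e-16/1.904e-9)/ln(1.904e-9/1.021e-5) = ln(1.36345e-07)/ln(0.000186484) ≈ 1.8409.
Then e_5 ≈ e_4·(e_4/e_3)^p = 2.596e-16·(1.36345e-07)^1.8409 = 2.596e-16·2.2991e-13 ≈ 5.968e-29.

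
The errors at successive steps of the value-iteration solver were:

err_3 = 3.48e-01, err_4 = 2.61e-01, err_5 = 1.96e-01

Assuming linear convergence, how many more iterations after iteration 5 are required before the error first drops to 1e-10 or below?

75

Rate ρ ≈ err_5/err_4 = 1.96e-01/2.61e-01 = 0.7510.
After j more steps, err_{5+j} ≈ 1.96e-01·ρ^j; need ρ^j ≤ 1e-10/1.96e-01 = 5.10204e-10.
j ≥ ln(5.10204e-10)/ln(0.7510) = -21.3962/-0.28635 = 74.720.
So 75 more iterations are needed.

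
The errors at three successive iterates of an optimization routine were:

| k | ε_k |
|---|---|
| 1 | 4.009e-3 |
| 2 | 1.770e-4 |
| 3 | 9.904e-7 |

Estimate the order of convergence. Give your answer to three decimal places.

p ≈ ln(ε_3/ε_2) / ln(ε_2/ε_1)
  = ln(9.904e-7/1.770e-4) / ln(1.770e-4/4.009e-3)
  = ln(0.00559548) / ln(0.0441507)
  = -5.185796 / -3.120146 ≈ 1.662036

1.662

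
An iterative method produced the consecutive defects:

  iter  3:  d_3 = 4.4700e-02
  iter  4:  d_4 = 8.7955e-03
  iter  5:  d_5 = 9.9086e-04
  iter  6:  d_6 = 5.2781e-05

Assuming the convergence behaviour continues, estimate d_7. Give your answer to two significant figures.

1.0e-6

First estimate the order: p ≈ ln(d_6/d_5) / ln(d_5/d_4) = ln(5.2781e-05/9.9086e-04)/ln(9.9086e-04/8.7955e-03) = ln(0.0532679)/ln(0.112655) ≈ 1.3430.
Then d_7 ≈ d_6·(d_6/d_5)^p = 5.2781e-05·(0.0532679)^1.3430 = 5.2781e-05·0.0194824 ≈ 1.028e-06.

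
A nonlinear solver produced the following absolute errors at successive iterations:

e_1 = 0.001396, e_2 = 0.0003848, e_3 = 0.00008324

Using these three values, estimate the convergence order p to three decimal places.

1.188

p ≈ ln(e_3/e_2) / ln(e_2/e_1)
  = ln(0.00008324/0.0003848) / ln(0.0003848/0.001396)
  = ln(0.21632) / ln(0.275645)
  = -1.530996 / -1.288641 ≈ 1.188070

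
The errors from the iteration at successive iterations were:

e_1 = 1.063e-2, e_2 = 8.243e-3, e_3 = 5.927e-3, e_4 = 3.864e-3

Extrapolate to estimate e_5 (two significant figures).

2.2e-3

First estimate the order: p ≈ ln(e_4/e_3) / ln(e_3/e_2) = ln(3.864e-3/5.927e-3)/ln(5.927e-3/8.243e-3) = ln(0.651932)/ln(0.719034) ≈ 1.2970.
Then e_5 ≈ e_4·(e_4/e_3)^p = 3.864e-3·(0.651932)^1.2970 = 3.864e-3·0.574143 ≈ 0.002218.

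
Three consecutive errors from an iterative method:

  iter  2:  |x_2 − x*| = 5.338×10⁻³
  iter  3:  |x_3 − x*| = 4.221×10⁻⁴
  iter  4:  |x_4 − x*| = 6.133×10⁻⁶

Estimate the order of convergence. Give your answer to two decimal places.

1.67

p ≈ ln(|x_4 − x*|/|x_3 − x*|) / ln(|x_3 − x*|/|x_2 − x*|)
  = ln(6.133×10⁻⁶/4.221×10⁻⁴) / ln(4.221×10⁻⁴/5.338×10⁻³)
  = ln(0.0145297) / ln(0.0790746)
  = -4.23156 / -2.53736 ≈ 1.66770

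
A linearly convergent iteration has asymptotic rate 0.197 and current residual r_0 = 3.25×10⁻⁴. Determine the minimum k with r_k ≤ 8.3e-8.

After k steps, r_k ≈ 3.25×10⁻⁴·0.197^k.
Need 0.197^k ≤ 8.3e-8/3.25×10⁻⁴ = 0.000255385.
k ≥ ln(0.000255385)/ln(0.197) = -8.2727/-1.62455 = 5.092.
Smallest integer k = 6.

6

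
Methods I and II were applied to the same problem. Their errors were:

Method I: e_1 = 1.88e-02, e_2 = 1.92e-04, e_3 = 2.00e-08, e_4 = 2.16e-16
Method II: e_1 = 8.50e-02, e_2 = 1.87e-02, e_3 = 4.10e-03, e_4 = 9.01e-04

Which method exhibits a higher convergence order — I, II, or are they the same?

I

Method I: p ≈ ln(2.16e-16/2.00e-08)/ln(2.00e-08/1.92e-04) ≈ 2.00.
Method II: p ≈ ln(9.01e-04/4.10e-03)/ln(4.10e-03/1.87e-02) ≈ 1.00.
Method I has the higher order (≈2.0 vs ≈1.0).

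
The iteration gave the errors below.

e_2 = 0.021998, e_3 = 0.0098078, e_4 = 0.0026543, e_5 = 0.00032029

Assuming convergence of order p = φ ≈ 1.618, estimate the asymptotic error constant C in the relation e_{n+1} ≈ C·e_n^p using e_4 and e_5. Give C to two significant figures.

4.7

C ≈ e_5 / e_4^1.618
  = 0.00032029 / (0.0026543)^1.618
  = 0.00032029 / 6.79127e-05 ≈ 4.7162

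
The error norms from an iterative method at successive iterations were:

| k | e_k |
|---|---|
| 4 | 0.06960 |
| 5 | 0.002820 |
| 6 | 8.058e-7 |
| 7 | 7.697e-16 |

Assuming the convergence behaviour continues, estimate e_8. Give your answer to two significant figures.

First estimate the order: p ≈ ln(e_7/e_6) / ln(e_6/e_5) = ln(7.697e-16/8.058e-7)/ln(8.058e-7/0.002820) = ln(9.552e-10)/ln(0.000285745) ≈ 2.5451.
Then e_8 ≈ e_7·(e_7/e_6)^p = 7.697e-16·(9.552e-10)^2.5451 = 7.697e-16·1.10519e-23 ≈ 8.507e-39.

8.5e-39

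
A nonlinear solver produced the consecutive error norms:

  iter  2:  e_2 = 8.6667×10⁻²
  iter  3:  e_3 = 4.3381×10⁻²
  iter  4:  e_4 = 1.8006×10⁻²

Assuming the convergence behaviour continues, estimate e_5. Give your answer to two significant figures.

5.9e-3

First estimate the order: p ≈ ln(e_4/e_3) / ln(e_3/e_2) = ln(1.8006×10⁻²/4.3381×10⁻²)/ln(4.3381×10⁻²/8.6667×10⁻²) = ln(0.415067)/ln(0.500548) ≈ 1.2706.
Then e_5 ≈ e_4·(e_4/e_3)^p = 1.8006×10⁻²·(0.415067)^1.2706 = 1.8006×10⁻²·0.327176 ≈ 0.005891.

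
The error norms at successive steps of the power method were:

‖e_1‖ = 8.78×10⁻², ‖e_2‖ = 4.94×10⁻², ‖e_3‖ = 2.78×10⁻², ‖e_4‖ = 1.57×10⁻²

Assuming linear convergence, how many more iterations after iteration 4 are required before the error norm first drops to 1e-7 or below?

Rate ρ ≈ ‖e_4‖/‖e_3‖ = 1.57×10⁻²/2.78×10⁻² = 0.5647.
After j more steps, ‖e_{4+j}‖ ≈ 1.57×10⁻²·ρ^j; need ρ^j ≤ 1e-7/1.57×10⁻² = 6.36943e-06.
j ≥ ln(6.36943e-06)/ln(0.5647) = -11.9640/-0.57146 = 20.936.
So 21 more iterations are needed.

21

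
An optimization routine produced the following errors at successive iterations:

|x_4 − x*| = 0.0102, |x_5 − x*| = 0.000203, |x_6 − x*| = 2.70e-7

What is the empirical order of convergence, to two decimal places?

p ≈ ln(|x_6 − x*|/|x_5 − x*|) / ln(|x_5 − x*|/|x_4 − x*|)
  = ln(2.70e-7/0.000203) / ln(0.000203/0.0102)
  = ln(0.00133005) / ln(0.019902)
  = -6.62254 / -3.91694 ≈ 1.69074

1.69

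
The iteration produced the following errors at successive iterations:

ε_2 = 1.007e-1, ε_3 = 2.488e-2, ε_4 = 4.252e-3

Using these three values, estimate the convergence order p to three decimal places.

1.264

p ≈ ln(ε_4/ε_3) / ln(ε_3/ε_2)
  = ln(4.252e-3/2.488e-2) / ln(2.488e-2/1.007e-1)
  = ln(0.1709) / ln(0.247071)
  = -1.766677 / -1.398080 ≈ 1.263645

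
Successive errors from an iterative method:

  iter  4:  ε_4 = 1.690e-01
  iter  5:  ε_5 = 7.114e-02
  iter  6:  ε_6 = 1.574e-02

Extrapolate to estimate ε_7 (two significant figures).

1.1e-3

First estimate the order: p ≈ ln(ε_6/ε_5) / ln(ε_5/ε_4) = ln(1.574e-02/7.114e-02)/ln(7.114e-02/1.690e-01) = ln(0.221254)/ln(0.420947) ≈ 1.7434.
Then ε_7 ≈ ε_6·(ε_6/ε_5)^p = 1.574e-02·(0.221254)^1.7434 = 1.574e-02·0.0720914 ≈ 0.001135.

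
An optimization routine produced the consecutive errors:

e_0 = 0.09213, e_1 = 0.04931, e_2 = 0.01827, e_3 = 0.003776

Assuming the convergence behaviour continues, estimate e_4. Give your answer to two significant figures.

3.1e-4

First estimate the order: p ≈ ln(e_3/e_2) / ln(e_2/e_1) = ln(0.003776/0.01827)/ln(0.01827/0.04931) = ln(0.206678)/ln(0.370513) ≈ 1.5879.
Then e_4 ≈ e_3·(e_3/e_2)^p = 0.003776·(0.206678)^1.5879 = 0.003776·0.0818005 ≈ 0.0003089.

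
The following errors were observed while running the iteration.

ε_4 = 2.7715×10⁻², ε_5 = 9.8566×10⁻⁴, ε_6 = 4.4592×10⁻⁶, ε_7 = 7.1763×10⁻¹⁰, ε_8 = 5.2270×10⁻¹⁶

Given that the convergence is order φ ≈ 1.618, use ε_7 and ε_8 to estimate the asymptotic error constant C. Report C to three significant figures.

0.326

C ≈ ε_8 / ε_7^1.618
  = 5.2270×10⁻¹⁶ / (7.1763×10⁻¹⁰)^1.618
  = 5.2270×10⁻¹⁶ / 1.60268e-15 ≈ 0.32614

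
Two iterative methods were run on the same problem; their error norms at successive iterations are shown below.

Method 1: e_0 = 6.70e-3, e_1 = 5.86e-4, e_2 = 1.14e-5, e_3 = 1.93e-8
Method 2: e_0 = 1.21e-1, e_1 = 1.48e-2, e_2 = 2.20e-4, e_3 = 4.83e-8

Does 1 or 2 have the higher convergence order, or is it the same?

Method 1: p ≈ ln(1.93e-8/1.14e-5)/ln(1.14e-5/5.86e-4) ≈ 1.62.
Method 2: p ≈ ln(4.83e-8/2.20e-4)/ln(2.20e-4/1.48e-2) ≈ 2.00.
Method 2 has the higher order (≈2.0 vs ≈1.6).

2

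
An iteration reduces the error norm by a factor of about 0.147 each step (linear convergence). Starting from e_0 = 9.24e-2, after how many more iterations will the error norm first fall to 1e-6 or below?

After k steps, e_k ≈ 9.24e-2·0.147^k.
Need 0.147^k ≤ 1e-6/9.24e-2 = 1.08225e-05.
k ≥ ln(1.08225e-05)/ln(0.147) = -11.4339/-1.91732 = 5.963.
Smallest integer k = 6.

6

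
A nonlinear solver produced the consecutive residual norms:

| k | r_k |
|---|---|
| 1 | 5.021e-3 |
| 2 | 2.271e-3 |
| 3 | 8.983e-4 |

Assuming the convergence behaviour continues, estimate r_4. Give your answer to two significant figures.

First estimate the order: p ≈ ln(r_3/r_2) / ln(r_2/r_1) = ln(8.983e-4/2.271e-3)/ln(2.271e-3/5.021e-3) = ln(0.395553)/ln(0.4523) ≈ 1.1690.
Then r_4 ≈ r_3·(r_3/r_2)^p = 8.983e-4·(0.395553)^1.1690 = 8.983e-4·0.338168 ≈ 0.0003038.

3.0e-4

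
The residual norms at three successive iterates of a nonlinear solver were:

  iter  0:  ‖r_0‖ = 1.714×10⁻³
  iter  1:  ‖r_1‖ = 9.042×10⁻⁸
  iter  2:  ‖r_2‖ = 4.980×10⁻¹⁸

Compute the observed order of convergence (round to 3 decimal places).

2.398

p ≈ ln(‖r_2‖/‖r_1‖) / ln(‖r_1‖/‖r_0‖)
  = ln(4.980×10⁻¹⁸/9.042×10⁻⁸) / ln(9.042×10⁻⁸/1.714×10⁻³)
  = ln(5.50763e-11) / ln(5.27538e-05)
  = -23.622302 / -9.849875 ≈ 2.398234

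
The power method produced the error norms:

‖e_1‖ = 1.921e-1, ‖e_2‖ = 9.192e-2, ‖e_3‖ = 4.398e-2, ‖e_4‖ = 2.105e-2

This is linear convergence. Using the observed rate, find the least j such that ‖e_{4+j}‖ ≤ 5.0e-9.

Rate ρ ≈ ‖e_4‖/‖e_3‖ = 2.105e-2/4.398e-2 = 0.4786.
After j more steps, ‖e_{4+j}‖ ≈ 2.105e-2·ρ^j; need ρ^j ≤ 5.0e-9/2.105e-2 = 2.3753e-07.
j ≥ ln(2.3753e-07)/ln(0.4786) = -15.2530/-0.73689 = 20.699.
So 21 more iterations are needed.

21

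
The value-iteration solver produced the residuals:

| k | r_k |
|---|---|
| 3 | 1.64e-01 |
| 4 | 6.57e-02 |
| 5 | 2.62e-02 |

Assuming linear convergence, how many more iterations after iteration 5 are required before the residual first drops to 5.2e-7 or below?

12

Rate ρ ≈ r_5/r_4 = 2.62e-02/6.57e-02 = 0.3988.
After j more steps, r_{5+j} ≈ 2.62e-02·ρ^j; need ρ^j ≤ 5.2e-7/2.62e-02 = 1.98473e-05.
j ≥ ln(1.98473e-05)/ln(0.3988) = -10.8274/-0.91930 = 11.778.
So 12 more iterations are needed.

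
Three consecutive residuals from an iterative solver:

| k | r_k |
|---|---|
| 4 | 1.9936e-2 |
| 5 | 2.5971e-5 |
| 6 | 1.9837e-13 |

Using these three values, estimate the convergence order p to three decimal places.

2.813

p ≈ ln(r_6/r_5) / ln(r_5/r_4)
  = ln(1.9837e-13/2.5971e-5) / ln(2.5971e-5/1.9936e-2)
  = ln(7.63813e-09) / ln(0.00130272)
  = -18.690113 / -6.643301 ≈ 2.813377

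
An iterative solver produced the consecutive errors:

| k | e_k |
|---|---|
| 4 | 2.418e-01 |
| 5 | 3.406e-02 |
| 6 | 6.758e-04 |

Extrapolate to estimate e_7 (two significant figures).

First estimate the order: p ≈ ln(e_6/e_5) / ln(e_5/e_4) = ln(6.758e-04/3.406e-02)/ln(3.406e-02/2.418e-01) = ln(0.0198415)/ln(0.14086) ≈ 2.0000.
Then e_7 ≈ e_6·(e_6/e_5)^p = 6.758e-04·(0.0198415)^2.0000 = 6.758e-04·0.000393685 ≈ 2.661e-07.

2.7e-7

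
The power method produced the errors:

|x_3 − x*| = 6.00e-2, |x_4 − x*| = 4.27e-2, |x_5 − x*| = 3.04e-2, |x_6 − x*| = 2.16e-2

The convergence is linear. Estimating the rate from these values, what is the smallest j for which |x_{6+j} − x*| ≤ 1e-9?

Rate ρ ≈ |x_6 − x*|/|x_5 − x*| = 2.16e-2/3.04e-2 = 0.7105.
After j more steps, |x_{6+j} − x*| ≈ 2.16e-2·ρ^j; need ρ^j ≤ 1e-9/2.16e-2 = 4.62963e-08.
j ≥ ln(4.62963e-08)/ln(0.7105) = -16.8882/-0.34179 = 49.411.
So 50 more iterations are needed.

50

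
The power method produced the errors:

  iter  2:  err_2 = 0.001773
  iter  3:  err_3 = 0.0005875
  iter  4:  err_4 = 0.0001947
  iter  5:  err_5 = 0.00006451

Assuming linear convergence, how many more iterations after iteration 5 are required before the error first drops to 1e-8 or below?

Rate ρ ≈ err_5/err_4 = 0.00006451/0.0001947 = 0.3313.
After j more steps, err_{5+j} ≈ 0.00006451·ρ^j; need ρ^j ≤ 1e-8/0.00006451 = 0.000155015.
j ≥ ln(0.000155015)/ln(0.3313) = -8.7720/-1.10473 = 7.940.
So 8 more iterations are needed.

8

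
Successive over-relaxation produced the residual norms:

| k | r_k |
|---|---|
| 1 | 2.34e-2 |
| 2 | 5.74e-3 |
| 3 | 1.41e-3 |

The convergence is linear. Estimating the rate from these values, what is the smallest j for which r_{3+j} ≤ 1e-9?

11

Rate ρ ≈ r_3/r_2 = 1.41e-3/5.74e-3 = 0.2456.
After j more steps, r_{3+j} ≈ 1.41e-3·ρ^j; need ρ^j ≤ 1e-9/1.41e-3 = 7.0922e-07.
j ≥ ln(7.0922e-07)/ln(0.2456) = -14.1591/-1.40405 = 10.084.
So 11 more iterations are needed.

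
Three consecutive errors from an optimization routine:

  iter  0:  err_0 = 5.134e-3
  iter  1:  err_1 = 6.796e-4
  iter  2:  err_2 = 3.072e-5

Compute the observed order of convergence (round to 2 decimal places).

1.53

p ≈ ln(err_2/err_1) / ln(err_1/err_0)
  = ln(3.072e-5/6.796e-4) / ln(6.796e-4/5.134e-3)
  = ln(0.0452031) / ln(0.132372)
  = -3.09659 / -2.02214 ≈ 1.53134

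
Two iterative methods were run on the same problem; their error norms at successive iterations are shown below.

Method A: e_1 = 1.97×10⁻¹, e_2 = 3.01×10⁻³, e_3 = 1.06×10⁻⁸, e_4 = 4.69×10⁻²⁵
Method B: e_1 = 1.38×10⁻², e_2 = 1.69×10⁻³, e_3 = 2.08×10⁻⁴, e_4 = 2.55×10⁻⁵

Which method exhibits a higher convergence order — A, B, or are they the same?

A

Method A: p ≈ ln(4.69×10⁻²⁵/1.06×10⁻⁸)/ln(1.06×10⁻⁸/3.01×10⁻³) ≈ 3.00.
Method B: p ≈ ln(2.55×10⁻⁵/2.08×10⁻⁴)/ln(2.08×10⁻⁴/1.69×10⁻³) ≈ 1.00.
Method A has the higher order (≈3.0 vs ≈1.0).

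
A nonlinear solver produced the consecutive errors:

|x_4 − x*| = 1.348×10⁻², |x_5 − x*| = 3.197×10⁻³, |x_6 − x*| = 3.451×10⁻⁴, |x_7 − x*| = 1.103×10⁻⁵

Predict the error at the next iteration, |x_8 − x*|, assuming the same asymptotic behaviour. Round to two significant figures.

5.4e-8

First estimate the order: p ≈ ln(|x_7 − x*|/|x_6 − x*|) / ln(|x_6 − x*|/|x_5 − x*|) = ln(1.103×10⁻⁵/3.451×10⁻⁴)/ln(3.451×10⁻⁴/3.197×10⁻³) = ln(0.0319618)/ln(0.107945) ≈ 1.5467.
Then |x_8 − x*| ≈ |x_7 − x*|·(|x_7 − x*|/|x_6 − x*|)^p = 1.103×10⁻⁵·(0.0319618)^1.5467 = 1.103×10⁻⁵·0.00486534 ≈ 5.366e-08.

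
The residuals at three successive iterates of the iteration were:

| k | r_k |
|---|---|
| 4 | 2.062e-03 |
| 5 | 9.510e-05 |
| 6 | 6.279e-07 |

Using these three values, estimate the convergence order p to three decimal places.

1.632

p ≈ ln(r_6/r_5) / ln(r_5/r_4)
  = ln(6.279e-07/9.510e-05) / ln(9.510e-05/2.062e-03)
  = ln(0.00660252) / ln(0.0461203)
  = -5.020304 / -3.076502 ≈ 1.631822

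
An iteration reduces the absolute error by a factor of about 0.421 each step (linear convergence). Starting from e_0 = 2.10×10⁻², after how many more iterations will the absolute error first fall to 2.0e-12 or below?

27

After k steps, e_k ≈ 2.10×10⁻²·0.421^k.
Need 0.421^k ≤ 2.0e-12/2.10×10⁻² = 9.52381e-11.
k ≥ ln(9.52381e-11)/ln(0.421) = -23.0746/-0.86512 = 26.672.
Smallest integer k = 27.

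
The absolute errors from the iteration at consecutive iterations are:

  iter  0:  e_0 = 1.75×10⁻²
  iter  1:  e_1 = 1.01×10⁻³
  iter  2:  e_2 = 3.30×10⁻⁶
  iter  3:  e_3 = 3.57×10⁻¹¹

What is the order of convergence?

2

Consecutive ratios: e_3/e_2 = 3.57×10⁻¹¹/3.30×10⁻⁶ = 1.08182e-05, e_2/e_1 = 3.30×10⁻⁶/1.01×10⁻³ = 0.00326733.
p ≈ ln(1.08182e-05)/ln(0.00326733) = -11.4343/-5.7238 ≈ 2.00.
So the convergence is quadratic (order 2).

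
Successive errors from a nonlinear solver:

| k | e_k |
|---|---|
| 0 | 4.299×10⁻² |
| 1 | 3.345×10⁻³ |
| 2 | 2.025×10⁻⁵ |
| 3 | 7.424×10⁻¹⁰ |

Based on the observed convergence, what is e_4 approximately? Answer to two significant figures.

1.0e-18

First estimate the order: p ≈ ln(e_3/e_2) / ln(e_2/e_1) = ln(7.424×10⁻¹⁰/2.025×10⁻⁵)/ln(2.025×10⁻⁵/3.345×10⁻³) = ln(3.66617e-05)/ln(0.00605381) ≈ 1.9999.
Then e_4 ≈ e_3·(e_3/e_2)^p = 7.424×10⁻¹⁰·(3.66617e-05)^1.9999 = 7.424×10⁻¹⁰·1.34545e-09 ≈ 9.989e-19.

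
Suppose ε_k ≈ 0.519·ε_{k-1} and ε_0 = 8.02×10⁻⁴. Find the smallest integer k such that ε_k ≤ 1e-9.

21

After k steps, ε_k ≈ 8.02×10⁻⁴·0.519^k.
Need 0.519^k ≤ 1e-9/8.02×10⁻⁴ = 1.24688e-06.
k ≥ ln(1.24688e-06)/ln(0.519) = -13.5949/-0.65585 = 20.729.
Smallest integer k = 21.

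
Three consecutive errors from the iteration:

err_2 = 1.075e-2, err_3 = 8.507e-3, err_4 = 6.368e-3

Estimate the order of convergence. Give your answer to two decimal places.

1.24

p ≈ ln(err_4/err_3) / ln(err_3/err_2)
  = ln(6.368e-3/8.507e-3) / ln(8.507e-3/1.075e-2)
  = ln(0.74856) / ln(0.791349)
  = -0.28960 / -0.23402 ≈ 1.23750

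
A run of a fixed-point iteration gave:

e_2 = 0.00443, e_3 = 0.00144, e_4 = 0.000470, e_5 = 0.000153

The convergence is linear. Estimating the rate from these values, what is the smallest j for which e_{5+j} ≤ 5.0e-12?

Rate ρ ≈ e_5/e_4 = 0.000153/0.000470 = 0.3255.
After j more steps, e_{5+j} ≈ 0.000153·ρ^j; need ρ^j ≤ 5.0e-12/0.000153 = 3.26797e-08.
j ≥ ln(3.26797e-08)/ln(0.3255) = -17.2365/-1.12239 = 15.357.
So 16 more iterations are needed.

16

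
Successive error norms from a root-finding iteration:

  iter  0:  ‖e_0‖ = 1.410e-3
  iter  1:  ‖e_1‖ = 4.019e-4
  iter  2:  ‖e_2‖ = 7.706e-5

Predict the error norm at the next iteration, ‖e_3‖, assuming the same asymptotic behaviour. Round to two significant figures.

8.8e-6

First estimate the order: p ≈ ln(‖e_2‖/‖e_1‖) / ln(‖e_1‖/‖e_0‖) = ln(7.706e-5/4.019e-4)/ln(4.019e-4/1.410e-3) = ln(0.191739)/ln(0.285035) ≈ 1.3159.
Then ‖e_3‖ ≈ ‖e_2‖·(‖e_2‖/‖e_1‖)^p = 7.706e-5·(0.191739)^1.3159 = 7.706e-5·0.113794 ≈ 8.769e-06.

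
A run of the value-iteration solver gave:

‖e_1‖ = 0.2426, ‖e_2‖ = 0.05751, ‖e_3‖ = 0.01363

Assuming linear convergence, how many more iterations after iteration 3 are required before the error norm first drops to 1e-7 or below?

Rate ρ ≈ ‖e_3‖/‖e_2‖ = 0.01363/0.05751 = 0.2370.
After j more steps, ‖e_{3+j}‖ ≈ 0.01363·ρ^j; need ρ^j ≤ 1e-7/0.01363 = 7.33676e-06.
j ≥ ln(7.33676e-06)/ln(0.2370) = -11.8226/-1.43970 = 8.212.
So 9 more iterations are needed.

9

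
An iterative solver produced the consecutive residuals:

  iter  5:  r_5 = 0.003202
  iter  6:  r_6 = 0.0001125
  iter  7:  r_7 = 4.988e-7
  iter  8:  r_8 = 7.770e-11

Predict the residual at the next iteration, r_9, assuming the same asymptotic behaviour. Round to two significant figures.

5.4e-17

First estimate the order: p ≈ ln(r_8/r_7) / ln(r_7/r_6) = ln(7.770e-11/4.988e-7)/ln(4.988e-7/0.0001125) = ln(0.000155774)/ln(0.00443378) ≈ 1.6180.
Then r_9 ≈ r_8·(r_8/r_7)^p = 7.770e-11·(0.000155774)^1.6180 = 7.770e-11·6.90966e-07 ≈ 5.369e-17.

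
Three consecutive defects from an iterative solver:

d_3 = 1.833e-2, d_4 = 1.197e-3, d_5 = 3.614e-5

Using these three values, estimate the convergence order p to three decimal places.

1.283

p ≈ ln(d_5/d_4) / ln(d_4/d_3)
  = ln(3.614e-5/1.197e-3) / ln(1.197e-3/1.833e-2)
  = ln(0.0301921) / ln(0.0653028)
  = -3.500175 / -2.728720 ≈ 1.282717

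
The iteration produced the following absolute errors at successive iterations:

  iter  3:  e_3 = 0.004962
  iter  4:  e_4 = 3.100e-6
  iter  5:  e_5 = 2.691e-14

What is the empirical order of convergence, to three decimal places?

p ≈ ln(e_5/e_4) / ln(e_4/e_3)
  = ln(2.691e-14/3.100e-6) / ln(3.100e-6/0.004962)
  = ln(8.68065e-09) / ln(0.000624748)
  = -18.562169 / -7.378162 ≈ 2.515826

2.516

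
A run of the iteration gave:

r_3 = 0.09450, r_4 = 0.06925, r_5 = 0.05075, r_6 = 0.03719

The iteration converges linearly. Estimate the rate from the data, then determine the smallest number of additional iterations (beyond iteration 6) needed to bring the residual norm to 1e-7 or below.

42

Rate ρ ≈ r_6/r_5 = 0.03719/0.05075 = 0.7328.
After j more steps, r_{6+j} ≈ 0.03719·ρ^j; need ρ^j ≤ 1e-7/0.03719 = 2.68889e-06.
j ≥ ln(2.68889e-06)/ln(0.7328) = -12.8264/-0.31088 = 41.258.
So 42 more iterations are needed.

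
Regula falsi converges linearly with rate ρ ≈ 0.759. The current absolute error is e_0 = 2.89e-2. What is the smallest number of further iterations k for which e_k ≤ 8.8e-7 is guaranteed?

After k steps, e_k ≈ 2.89e-2·0.759^k.
Need 0.759^k ≤ 8.8e-7/2.89e-2 = 3.04498e-05.
k ≥ ln(3.04498e-05)/ln(0.759) = -10.3994/-0.27575 = 37.713.
Smallest integer k = 38.

38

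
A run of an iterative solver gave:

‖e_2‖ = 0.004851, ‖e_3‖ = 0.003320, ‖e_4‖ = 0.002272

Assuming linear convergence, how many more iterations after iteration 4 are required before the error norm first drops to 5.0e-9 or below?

35

Rate ρ ≈ ‖e_4‖/‖e_3‖ = 0.002272/0.003320 = 0.6843.
After j more steps, ‖e_{4+j}‖ ≈ 0.002272·ρ^j; need ρ^j ≤ 5.0e-9/0.002272 = 2.2007e-06.
j ≥ ln(2.2007e-06)/ln(0.6843) = -13.0267/-0.37936 = 34.339.
So 35 more iterations are needed.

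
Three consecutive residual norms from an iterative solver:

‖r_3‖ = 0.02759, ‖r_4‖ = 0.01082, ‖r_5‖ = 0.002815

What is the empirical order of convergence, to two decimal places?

1.44

p ≈ ln(‖r_5‖/‖r_4‖) / ln(‖r_4‖/‖r_3‖)
  = ln(0.002815/0.01082) / ln(0.01082/0.02759)
  = ln(0.260166) / ln(0.392171)
  = -1.34644 / -0.93606 ≈ 1.43841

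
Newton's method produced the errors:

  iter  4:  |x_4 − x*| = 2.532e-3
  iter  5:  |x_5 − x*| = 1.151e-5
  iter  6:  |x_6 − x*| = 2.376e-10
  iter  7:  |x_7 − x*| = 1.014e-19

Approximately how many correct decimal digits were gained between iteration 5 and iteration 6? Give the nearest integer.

Digits gained ≈ log₁₀(|x_5 − x*|/|x_6 − x*|) = log₁₀(1.151e-5/2.376e-10) = log₁₀(48442.8) ≈ 4.685.

5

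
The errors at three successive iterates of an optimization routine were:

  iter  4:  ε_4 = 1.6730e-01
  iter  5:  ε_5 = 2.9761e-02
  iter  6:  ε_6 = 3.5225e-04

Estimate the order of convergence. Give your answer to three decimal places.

p ≈ ln(ε_6/ε_5) / ln(ε_5/ε_4)
  = ln(3.5225e-04/2.9761e-02) / ln(2.9761e-02/1.6730e-01)
  = ln(0.011836) / ln(0.17789)
  = -4.436610 / -1.726590 ≈ 2.569579

2.570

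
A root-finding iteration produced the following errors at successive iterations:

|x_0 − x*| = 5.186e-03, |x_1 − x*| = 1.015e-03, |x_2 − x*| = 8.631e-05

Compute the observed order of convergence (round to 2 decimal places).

1.51

p ≈ ln(|x_2 − x*|/|x_1 − x*|) / ln(|x_1 − x*|/|x_0 − x*|)
  = ln(8.631e-05/1.015e-03) / ln(1.015e-03/5.186e-03)
  = ln(0.0850345) / ln(0.195719)
  = -2.46470 / -1.63108 ≈ 1.51108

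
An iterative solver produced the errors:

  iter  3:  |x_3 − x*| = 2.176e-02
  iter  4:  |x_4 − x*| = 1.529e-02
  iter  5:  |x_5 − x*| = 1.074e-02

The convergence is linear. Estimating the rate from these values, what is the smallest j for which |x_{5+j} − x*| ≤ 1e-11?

Rate ρ ≈ |x_5 − x*|/|x_4 − x*| = 1.074e-02/1.529e-02 = 0.7024.
After j more steps, |x_{5+j} − x*| ≈ 1.074e-02·ρ^j; need ρ^j ≤ 1e-11/1.074e-02 = 9.31099e-10.
j ≥ ln(9.31099e-10)/ln(0.7024) = -20.7947/-0.35325 = 58.867.
So 59 more iterations are needed.

59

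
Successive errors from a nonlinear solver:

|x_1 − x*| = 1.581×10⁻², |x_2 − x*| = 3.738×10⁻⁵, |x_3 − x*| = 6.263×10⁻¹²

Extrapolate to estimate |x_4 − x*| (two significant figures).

First estimate the order: p ≈ ln(|x_3 − x*|/|x_2 − x*|) / ln(|x_2 − x*|/|x_1 − x*|) = ln(6.263×10⁻¹²/3.738×10⁻⁵)/ln(3.738×10⁻⁵/1.581×10⁻²) = ln(1.67549e-07)/ln(0.00236433) ≈ 2.5800.
Then |x_4 − x*| ≈ |x_3 − x*|·(|x_3 − x*|/|x_2 − x*|)^p = 6.263×10⁻¹²·(1.67549e-07)^2.5800 = 6.263×10⁻¹²·3.29827e-18 ≈ 2.066e-29.

2.1e-29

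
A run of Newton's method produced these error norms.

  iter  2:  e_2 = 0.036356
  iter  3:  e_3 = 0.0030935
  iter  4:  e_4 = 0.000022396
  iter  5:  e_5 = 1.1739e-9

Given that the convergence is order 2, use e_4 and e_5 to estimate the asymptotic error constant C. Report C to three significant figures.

2.34

C ≈ e_5 / e_4^2
  = 1.1739e-9 / (0.000022396)^2
  = 1.1739e-9 / 5.01581e-10 ≈ 2.3404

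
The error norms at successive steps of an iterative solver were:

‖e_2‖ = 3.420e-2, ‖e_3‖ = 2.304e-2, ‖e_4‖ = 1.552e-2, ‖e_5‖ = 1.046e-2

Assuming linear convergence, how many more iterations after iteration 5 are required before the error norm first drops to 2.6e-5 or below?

16

Rate ρ ≈ ‖e_5‖/‖e_4‖ = 1.046e-2/1.552e-2 = 0.6740.
After j more steps, ‖e_{5+j}‖ ≈ 1.046e-2·ρ^j; need ρ^j ≤ 2.6e-5/1.046e-2 = 0.00248566.
j ≥ ln(0.00248566)/ln(0.6740) = -5.9972/-0.39453 = 15.201.
So 16 more iterations are needed.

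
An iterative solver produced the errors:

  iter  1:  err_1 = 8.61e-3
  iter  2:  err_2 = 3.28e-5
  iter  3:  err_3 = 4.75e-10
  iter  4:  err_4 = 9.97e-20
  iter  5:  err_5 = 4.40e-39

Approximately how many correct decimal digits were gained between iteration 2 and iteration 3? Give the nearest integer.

Digits gained ≈ log₁₀(err_2/err_3) = log₁₀(3.28e-5/4.75e-10) = log₁₀(69052.6) ≈ 4.839.

5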